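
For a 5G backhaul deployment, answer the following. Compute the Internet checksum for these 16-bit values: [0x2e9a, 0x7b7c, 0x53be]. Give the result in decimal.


Given words: [0x2e9a, 0x7b7c, 0x53be]
Step 1: Sum all words
Raw sum = 11930 + 31612 + 21438 = 64980
One's complement = ~64980 & 0xFFFF = 555

555


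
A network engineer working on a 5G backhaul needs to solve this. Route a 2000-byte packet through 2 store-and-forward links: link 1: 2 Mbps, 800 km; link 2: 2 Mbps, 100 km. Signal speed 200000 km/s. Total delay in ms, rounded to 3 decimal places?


Packet = 2000 bytes = 16000 bits. Store-and-forward: sum (t_trans + t_prop) per link.
Link 1: t_trans = 16000/(2*10^6) s = 8.0000 ms; t_prop = 800/200000 s = 4.0000 ms; subtotal = 12.0000 ms
Link 2: t_trans = 16000/(2*10^6) s = 8.0000 ms; t_prop = 100/200000 s = 0.5000 ms; subtotal = 8.5000 ms
End-to-end = 12.0000 + 8.5000 = 20.5000 ms -> 20.500 ms (3 dp)

20.500


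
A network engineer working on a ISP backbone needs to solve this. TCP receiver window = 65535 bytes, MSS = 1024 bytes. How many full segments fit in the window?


Given: RWND = 65535 bytes, MSS = 1024 bytes
Full segments = floor(RWND / MSS)
Full segments = floor(65535 / 1024)
Full segments = floor(63.999) = 63

63


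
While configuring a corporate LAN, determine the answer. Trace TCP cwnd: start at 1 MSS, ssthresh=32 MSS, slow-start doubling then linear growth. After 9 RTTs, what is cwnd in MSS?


RTT 0: cwnd = 1 MSS (initial)
RTT 1: cwnd = 2 MSS (slow start, doubled)
RTT 2: cwnd = 4 MSS (slow start, doubled)
RTT 3: cwnd = 8 MSS (slow start, doubled)
RTT 4: cwnd = 16 MSS (slow start, doubled)
RTT 5: cwnd = 32 MSS (slow start, doubled)
RTT 6: cwnd = 33 MSS (congestion avoidance, +1)
RTT 7: cwnd = 34 MSS (congestion avoidance, +1)
RTT 8: cwnd = 35 MSS (congestion avoidance, +1)
RTT 9: cwnd = 36 MSS (congestion avoidance, +1)

36


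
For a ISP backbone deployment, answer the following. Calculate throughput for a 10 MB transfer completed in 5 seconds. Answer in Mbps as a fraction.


Given: file = 10 MB, time = 5 s
File in Mb = 10 * 8 = 80 Mb
Throughput = 80 / 5 Mbps
Throughput = 16 Mbps

16


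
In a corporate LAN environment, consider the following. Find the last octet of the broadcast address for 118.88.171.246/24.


Given: IP = 118.88.171.246, prefix = /24
Host bits = 32 - 24 = 8
Network last octet = 246 AND mask = 0
Host part size = 2^8 - 1 = 255
Broadcast last octet = 0 OR 255 = 255

255


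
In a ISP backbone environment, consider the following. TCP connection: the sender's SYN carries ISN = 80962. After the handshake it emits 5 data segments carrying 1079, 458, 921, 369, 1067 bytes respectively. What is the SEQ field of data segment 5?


The SYN occupies sequence number ISN = 80962, so the first data byte is ISN + 1 = 80963.
SEQ of data segment i = (ISN + 1) + sum of payload sizes of segments 1..i-1.
Segment 1: SEQ = 80963, payload = 1079 bytes
Segment 2: SEQ = 82042, payload = 458 bytes
Segment 3: SEQ = 82500, payload = 921 bytes
Segment 4: SEQ = 83421, payload = 369 bytes
Segment 5: SEQ = 83790, payload = 1067 bytes
SEQ of segment 5 = 80963 + 1079 + 458 + 921 + 369 = 83790

83790


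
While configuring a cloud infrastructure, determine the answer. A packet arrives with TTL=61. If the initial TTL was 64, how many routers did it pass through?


Given: initial TTL = 64, received TTL = 61
Hops = initial TTL - received TTL
Hops = 64 - 61 = 3

3


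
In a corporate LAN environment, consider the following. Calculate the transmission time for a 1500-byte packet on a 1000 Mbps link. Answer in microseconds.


Given: packet = 1500 bytes, bandwidth = 1000 Mbps
Packet in bits = 1500 * 8 = 12000 bits
Bandwidth = 1000 * 10^6 = 1000000000 bps
Time = 12000 / 1000000000 seconds
Time in us = 12000 * 10^6 / 1000000000 = 12

12


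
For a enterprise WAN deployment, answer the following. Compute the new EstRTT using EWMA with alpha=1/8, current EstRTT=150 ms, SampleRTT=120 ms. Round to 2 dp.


Given: EstRTT = 150 ms, SampleRTT = 120 ms, alpha = 1/8
New EstRTT = (1 - alpha) * EstRTT + alpha * SampleRTT
(7/8) * 150 = 131.25
(1/8) * 120 = 15
New EstRTT = 131.25 + 15 = 146.25 ms -> 146.25 ms (2 dp)

146.25


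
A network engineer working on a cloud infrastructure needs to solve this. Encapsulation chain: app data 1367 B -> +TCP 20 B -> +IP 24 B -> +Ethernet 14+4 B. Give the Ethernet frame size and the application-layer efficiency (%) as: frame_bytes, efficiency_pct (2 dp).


TCP segment = 1367 + 20 = 1387 B
IP packet = 1387 + 24 = 1411 B
Ethernet frame = 1411 + 14 + 4 = 1429 B
Efficiency = app / frame = 1367 / 1429 = 0.956613 = 95.6613% -> 95.66% (2 dp)

1429, 95.66


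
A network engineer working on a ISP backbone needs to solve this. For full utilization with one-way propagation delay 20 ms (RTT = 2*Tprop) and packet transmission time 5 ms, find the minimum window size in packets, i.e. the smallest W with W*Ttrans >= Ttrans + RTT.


Given: Ttrans = 5 ms, RTT = 40 ms (= 2 * Tprop, Tprop = 20 ms)
Time until first ACK returns = Ttrans + RTT = 5 + 40 = 45 ms
Need W * Ttrans >= Ttrans + RTT  ->  W >= (Ttrans + RTT) / Ttrans
(Ttrans + RTT) / Ttrans = 45 / 5 = 9
W_min = ceil(9) = 9

9


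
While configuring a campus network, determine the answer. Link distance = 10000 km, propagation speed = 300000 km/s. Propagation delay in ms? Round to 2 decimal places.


Given: distance = 10000 km, speed = 300000 km/s
Delay = distance / speed = 10000 / 300000 seconds
Delay in ms = 10000 * 1000 / 300000
Delay = 33.3333 ms
Rounded to 2 dp = 33.33 ms

33.33


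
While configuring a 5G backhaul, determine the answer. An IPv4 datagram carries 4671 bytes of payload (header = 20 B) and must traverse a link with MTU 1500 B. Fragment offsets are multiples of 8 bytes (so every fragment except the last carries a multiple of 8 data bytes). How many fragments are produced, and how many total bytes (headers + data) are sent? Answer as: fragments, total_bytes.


Max data per non-final fragment = floor((MTU - header)/8)*8 = floor((1500 - 20)/8)*8 = floor(1480/8)*8 = 1480 B
Final fragment needs no 8-byte alignment: it can carry up to MTU - header = 1480 B
Non-final fragments needed = ceil((payload - 1480) / 1480) = ceil(3191/1480) = ceil(2.1561) = 3
Number of fragments = 3 + 1 = 4
Fragment sizes (data): 3 * 1480 B + 231 B (last, 231 <= 1480 OK)
Total bytes sent = payload + n_frags * header = 4671 + 4*20 = 4671 + 80 = 4751 B

4, 4751


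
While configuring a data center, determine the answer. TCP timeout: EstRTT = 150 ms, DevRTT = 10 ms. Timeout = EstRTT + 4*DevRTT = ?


Given: EstRTT = 150 ms, DevRTT = 10 ms
Timeout = EstRTT + 4 * DevRTT
4 * DevRTT = 4 * 10 = 40
Timeout = 150 + 40 = 190 ms

190


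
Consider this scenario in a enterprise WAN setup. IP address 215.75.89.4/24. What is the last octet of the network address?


Given: IP = 215.75.89.4, prefix = /24
Subnet mask = 255.255.255.0
Last octet of IP: 4
Last octet of mask: 0
Network last octet = 4 AND 0 = 0

0


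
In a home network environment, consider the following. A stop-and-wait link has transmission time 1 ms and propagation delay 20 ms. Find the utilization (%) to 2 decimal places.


Given: Ttrans = 1 ms, Tprop = 20 ms
RTT = 2 * Tprop = 2 * 20 = 40 ms
U = Ttrans / (Ttrans + RTT)
U = 1 / (1 + 40)
U = 1 / 41 = 0.02439
U% = 2.44%

2.44


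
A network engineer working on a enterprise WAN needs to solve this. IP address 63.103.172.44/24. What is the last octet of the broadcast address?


Given: IP = 63.103.172.44, prefix = /24
Host bits = 32 - 24 = 8
Network last octet = 44 AND mask = 0
Host part size = 2^8 - 1 = 255
Broadcast last octet = 0 OR 255 = 255

255


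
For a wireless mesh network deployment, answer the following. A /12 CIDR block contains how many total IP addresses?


Given: CIDR prefix /12
Host bits = 32 - 12 = 20
Total addresses = 2^20 = 1048576

1048576


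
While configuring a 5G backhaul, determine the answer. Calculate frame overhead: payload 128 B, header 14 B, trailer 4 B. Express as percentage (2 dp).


Given: payload = 128 B, header = 14 B, trailer = 4 B
Overhead bytes = header + trailer = 14 + 4 = 18
Total frame = payload + overhead = 128 + 18 = 146
Overhead % = 18 / 146 * 100 = 12.3288% -> 12.33% (2 dp)

12.33


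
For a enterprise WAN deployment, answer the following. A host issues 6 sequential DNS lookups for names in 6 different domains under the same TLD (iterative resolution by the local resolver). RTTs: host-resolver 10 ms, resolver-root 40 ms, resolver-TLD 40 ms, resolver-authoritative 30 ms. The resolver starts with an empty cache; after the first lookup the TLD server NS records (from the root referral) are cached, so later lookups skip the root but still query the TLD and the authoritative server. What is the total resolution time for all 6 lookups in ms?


Lookup 1 (cold cache): local + root + TLD + auth = 10 + 40 + 40 + 30 = 120 ms
Lookups 2..6 (TLD NS cached -> skip root; new domain -> still ask TLD and auth): local + TLD + auth = 10 + 40 + 30 = 80 ms each
Remaining 5 lookups: 5 * 80 = 400 ms
Total = 120 + 400 = 520 ms

520


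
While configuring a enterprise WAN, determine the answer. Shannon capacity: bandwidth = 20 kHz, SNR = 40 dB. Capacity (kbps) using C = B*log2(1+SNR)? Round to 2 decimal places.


Given: B = 20 kHz, SNR = 40 dB
SNR linear = 10^(40/10) = 10000
1 + SNR = 10001
log2(10001) = 13.2878566418
C = 20 * 1000 * 13.2878566418 = 265757.1328 bps
C = 265.757133 kbps -> 265.76 kbps (2 dp)

265.76


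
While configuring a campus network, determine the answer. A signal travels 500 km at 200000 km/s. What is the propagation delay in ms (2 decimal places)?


Given: distance = 500 km, speed = 200000 km/s
Delay = distance / speed = 500 / 200000 seconds
Delay in ms = 500 * 1000 / 200000
Delay = 2.5000 ms
Rounded to 2 dp = 2.50 ms

2.50


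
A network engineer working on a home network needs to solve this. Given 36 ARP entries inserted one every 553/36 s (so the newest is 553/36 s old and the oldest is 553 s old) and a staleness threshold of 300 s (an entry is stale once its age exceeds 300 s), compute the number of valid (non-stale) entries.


Ages are k * 553/36 s for k = 1..36 (spacing = 15.3611 s).
Entry k is valid iff k * 553/36 <= 300 iff k <= 36 * 300 / 553 = 19.5298
n_valid = floor(19.5298) = 19
(n_stale = 36 - 19 = 17)

19


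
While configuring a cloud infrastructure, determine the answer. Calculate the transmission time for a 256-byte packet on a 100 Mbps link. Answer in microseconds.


Given: packet = 256 bytes, bandwidth = 100 Mbps
Packet in bits = 256 * 8 = 2048 bits
Bandwidth = 100 * 10^6 = 100000000 bps
Time = 2048 / 100000000 seconds
Time in us = 2048 * 10^6 / 100000000 = 20.48

20.48


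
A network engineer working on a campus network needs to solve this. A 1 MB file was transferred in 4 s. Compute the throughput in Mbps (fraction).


Given: file = 1 MB, time = 4 s
File in Mb = 1 * 8 = 8 Mb
Throughput = 8 / 4 Mbps
Throughput = 2 Mbps

2


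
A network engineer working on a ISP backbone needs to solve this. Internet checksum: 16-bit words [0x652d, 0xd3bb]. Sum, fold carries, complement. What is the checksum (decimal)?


Given words: [0x652d, 0xd3bb]
Step 1: Sum all words
Raw sum = 25901 + 54203 = 80104
Step 2: Fold carry: (14568 + 1) = 14569
One's complement = ~14569 & 0xFFFF = 50966

50966


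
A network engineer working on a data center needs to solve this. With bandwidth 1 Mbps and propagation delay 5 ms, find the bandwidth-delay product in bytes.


Given: bandwidth = 1 Mbps, delay = 5 ms
BDP in bits = 1 * 10^6 * 5 / 1000
BDP in bits = 5000
BDP in bytes = 5000 / 8 = 625

625


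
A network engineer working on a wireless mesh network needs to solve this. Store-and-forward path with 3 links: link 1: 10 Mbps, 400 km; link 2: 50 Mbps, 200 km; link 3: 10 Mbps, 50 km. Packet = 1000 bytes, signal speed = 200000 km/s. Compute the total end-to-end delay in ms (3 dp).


Packet = 1000 bytes = 8000 bits. Store-and-forward: sum (t_trans + t_prop) per link.
Link 1: t_trans = 8000/(10*10^6) s = 0.8000 ms; t_prop = 400/200000 s = 2.0000 ms; subtotal = 2.8000 ms
Link 2: t_trans = 8000/(50*10^6) s = 0.1600 ms; t_prop = 200/200000 s = 1.0000 ms; subtotal = 1.1600 ms
Link 3: t_trans = 8000/(10*10^6) s = 0.8000 ms; t_prop = 50/200000 s = 0.2500 ms; subtotal = 1.0500 ms
End-to-end = 2.8000 + 1.1600 + 1.0500 = 5.0100 ms -> 5.010 ms (3 dp)

5.010


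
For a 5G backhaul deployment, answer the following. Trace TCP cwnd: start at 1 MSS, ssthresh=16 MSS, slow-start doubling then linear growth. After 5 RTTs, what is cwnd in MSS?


RTT 0: cwnd = 1 MSS (initial)
RTT 1: cwnd = 2 MSS (slow start, doubled)
RTT 2: cwnd = 4 MSS (slow start, doubled)
RTT 3: cwnd = 8 MSS (slow start, doubled)
RTT 4: cwnd = 16 MSS (slow start, doubled)
RTT 5: cwnd = 17 MSS (congestion avoidance, +1)

17


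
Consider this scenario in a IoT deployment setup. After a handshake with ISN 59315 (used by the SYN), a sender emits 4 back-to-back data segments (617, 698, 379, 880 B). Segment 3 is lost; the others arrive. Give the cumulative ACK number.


SYN uses sequence number 59315; first data byte = ISN + 1 = 59316.
Segment 1: SEQ = 59316, len = 617 B, covers [59316, 59932]
Segment 2: SEQ = 59933, len = 698 B, covers [59933, 60630]
Segment 3: SEQ = 60631, len = 379 B, covers [60631, 61009] [LOST]
Segment 4: SEQ = 61010, len = 880 B, covers [61010, 61889]
In-order data received: bytes [59316, 60630] (segments 1..2).
Segment 3 missing -> gap begins at byte 60631; later segments buffered out of order.
Cumulative ACK = next expected in-order byte = 59316 + 617 + 698 = 60631

60631


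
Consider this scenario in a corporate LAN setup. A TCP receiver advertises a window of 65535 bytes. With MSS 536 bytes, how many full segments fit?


Given: RWND = 65535 bytes, MSS = 536 bytes
Full segments = floor(RWND / MSS)
Full segments = floor(65535 / 536)
Full segments = floor(122.2668) = 122

122


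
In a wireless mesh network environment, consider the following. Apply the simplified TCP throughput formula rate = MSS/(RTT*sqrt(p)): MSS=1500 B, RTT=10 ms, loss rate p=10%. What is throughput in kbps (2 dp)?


Given: MSS = 1500 bytes, RTT = 10 ms, loss = 10%
RTT in seconds = 10 / 1000 = 0.01
Loss rate = 10% = 0.1
sqrt(loss) = sqrt(0.1) = 0.316227766017
Throughput (bytes/s) = 1500 / (0.01 * 0.316227766017) = 474341.6490
Throughput (kbps) = 474341.6490 * 8 / 1000 = 3794.733192 -> 3794.73 kbps (2 dp)

3794.73


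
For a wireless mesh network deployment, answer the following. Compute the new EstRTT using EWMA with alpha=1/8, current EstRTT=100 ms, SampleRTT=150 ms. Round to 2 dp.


Given: EstRTT = 100 ms, SampleRTT = 150 ms, alpha = 1/8
New EstRTT = (1 - alpha) * EstRTT + alpha * SampleRTT
(7/8) * 100 = 87.5
(1/8) * 150 = 18.75
New EstRTT = 87.5 + 18.75 = 106.25 ms -> 106.25 ms (2 dp)

106.25


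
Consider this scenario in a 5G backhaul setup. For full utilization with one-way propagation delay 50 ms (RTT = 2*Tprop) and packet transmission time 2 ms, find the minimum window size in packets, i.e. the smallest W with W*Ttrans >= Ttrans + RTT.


Given: Ttrans = 2 ms, RTT = 100 ms (= 2 * Tprop, Tprop = 50 ms)
Time until first ACK returns = Ttrans + RTT = 2 + 100 = 102 ms
Need W * Ttrans >= Ttrans + RTT  ->  W >= (Ttrans + RTT) / Ttrans
(Ttrans + RTT) / Ttrans = 102 / 2 = 51
W_min = ceil(51) = 51

51


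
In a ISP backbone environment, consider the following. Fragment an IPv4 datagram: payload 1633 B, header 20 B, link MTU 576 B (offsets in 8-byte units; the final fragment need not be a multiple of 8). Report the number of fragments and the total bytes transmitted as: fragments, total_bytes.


Max data per non-final fragment = floor((MTU - header)/8)*8 = floor((576 - 20)/8)*8 = floor(556/8)*8 = 552 B
Final fragment needs no 8-byte alignment: it can carry up to MTU - header = 556 B
Non-final fragments needed = ceil((payload - 556) / 552) = ceil(1077/552) = ceil(1.9511) = 2
Number of fragments = 2 + 1 = 3
Fragment sizes (data): 2 * 552 B + 529 B (last, 529 <= 556 OK)
Total bytes sent = payload + n_frags * header = 1633 + 3*20 = 1633 + 60 = 1693 B

3, 1693


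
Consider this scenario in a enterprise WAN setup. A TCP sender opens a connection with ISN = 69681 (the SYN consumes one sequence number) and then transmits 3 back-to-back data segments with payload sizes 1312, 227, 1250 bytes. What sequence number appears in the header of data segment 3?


The SYN occupies sequence number ISN = 69681, so the first data byte is ISN + 1 = 69682.
SEQ of data segment i = (ISN + 1) + sum of payload sizes of segments 1..i-1.
Segment 1: SEQ = 69682, payload = 1312 bytes
Segment 2: SEQ = 70994, payload = 227 bytes
Segment 3: SEQ = 71221, payload = 1250 bytes
SEQ of segment 3 = 69682 + 1312 + 227 = 71221

71221


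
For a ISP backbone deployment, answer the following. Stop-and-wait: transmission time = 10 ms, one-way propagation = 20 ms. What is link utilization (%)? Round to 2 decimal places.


Given: Ttrans = 10 ms, Tprop = 20 ms
RTT = 2 * Tprop = 2 * 20 = 40 ms
U = Ttrans / (Ttrans + RTT)
U = 10 / (10 + 40)
U = 10 / 50 = 0.2
U% = 20.00%

20.00


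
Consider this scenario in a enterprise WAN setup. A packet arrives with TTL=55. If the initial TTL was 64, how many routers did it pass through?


Given: initial TTL = 64, received TTL = 55
Hops = initial TTL - received TTL
Hops = 64 - 55 = 9

9


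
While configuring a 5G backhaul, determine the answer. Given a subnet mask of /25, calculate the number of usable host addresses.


Given: subnet mask /25
Host bits = 32 - 25 = 7
Total addresses = 2^7 = 128
Usable hosts = 128 - 2 (network + broadcast) = 126

126


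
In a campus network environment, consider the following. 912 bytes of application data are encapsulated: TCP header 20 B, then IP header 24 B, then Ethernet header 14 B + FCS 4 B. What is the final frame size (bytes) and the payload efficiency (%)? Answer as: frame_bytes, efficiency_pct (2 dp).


TCP segment = 912 + 20 = 932 B
IP packet = 932 + 24 = 956 B
Ethernet frame = 956 + 14 + 4 = 974 B
Efficiency = app / frame = 912 / 974 = 0.936345 = 93.6345% -> 93.63% (2 dp)

974, 93.63


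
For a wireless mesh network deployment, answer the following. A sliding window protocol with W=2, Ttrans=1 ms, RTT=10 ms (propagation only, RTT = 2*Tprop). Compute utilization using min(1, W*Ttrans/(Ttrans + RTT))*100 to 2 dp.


Given: W = 2, Ttrans = 1 ms, RTT = 10 ms (= 2 * Tprop, Tprop = 5 ms)
Cycle time = Ttrans + RTT = 1 + 10 = 11 ms (first packet sent until its ACK returns)
W * Ttrans = 2 * 1 = 2 ms of sending per cycle
W * Ttrans / (Ttrans + RTT) = 2 / 11 = 0.181818
U = min(1, 0.181818) = 0.181818
U% = 18.18%

18.18


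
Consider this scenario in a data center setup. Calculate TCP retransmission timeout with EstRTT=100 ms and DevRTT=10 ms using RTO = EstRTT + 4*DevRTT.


Given: EstRTT = 100 ms, DevRTT = 10 ms
Timeout = EstRTT + 4 * DevRTT
4 * DevRTT = 4 * 10 = 40
Timeout = 100 + 40 = 140 ms

140


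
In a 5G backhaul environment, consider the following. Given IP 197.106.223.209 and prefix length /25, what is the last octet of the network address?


Given: IP = 197.106.223.209, prefix = /25
Subnet mask = 255.255.255.128
Last octet of IP: 209
Last octet of mask: 128
Network last octet = 209 AND 128 = 128

128


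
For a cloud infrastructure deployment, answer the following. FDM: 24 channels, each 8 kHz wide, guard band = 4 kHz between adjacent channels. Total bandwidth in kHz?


Given: 24 channels, 8 kHz each, guard = 4 kHz
Channel bandwidth = 24 * 8 = 192 kHz
Guard bands = 23 gaps * 4 kHz = 92 kHz
Total = 192 + 92 = 284 kHz

284


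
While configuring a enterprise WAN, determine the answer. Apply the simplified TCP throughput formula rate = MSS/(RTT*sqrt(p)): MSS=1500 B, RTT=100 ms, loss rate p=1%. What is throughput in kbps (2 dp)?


Given: MSS = 1500 bytes, RTT = 100 ms, loss = 1%
RTT in seconds = 100 / 1000 = 0.1
Loss rate = 1% = 0.01
sqrt(loss) = sqrt(0.01) = 0.1
Throughput (bytes/s) = 1500 / (0.1 * 0.1) = 150000.0000
Throughput (kbps) = 150000.0000 * 8 / 1000 = 1200.000000 -> 1200.00 kbps (2 dp)

1200.00


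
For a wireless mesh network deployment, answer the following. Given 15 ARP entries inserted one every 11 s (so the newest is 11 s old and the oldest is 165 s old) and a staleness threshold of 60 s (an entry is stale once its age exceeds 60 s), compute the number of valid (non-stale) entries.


Ages are k * 165/15 s for k = 1..15 (spacing = 11.0000 s).
Entry k is valid iff k * 165/15 <= 60 iff k <= 15 * 60 / 165 = 5.4545
n_valid = floor(5.4545) = 5
(n_stale = 15 - 5 = 10)

5


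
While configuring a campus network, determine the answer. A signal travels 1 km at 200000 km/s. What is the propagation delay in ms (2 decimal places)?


Given: distance = 1 km, speed = 200000 km/s
Delay = distance / speed = 1 / 200000 seconds
Delay in ms = 1 * 1000 / 200000
Delay = 0.0050 ms
Rounded to 2 dp = 0.01 ms

0.01


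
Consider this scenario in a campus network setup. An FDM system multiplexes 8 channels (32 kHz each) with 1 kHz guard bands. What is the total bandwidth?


Given: 8 channels, 32 kHz each, guard = 1 kHz
Channel bandwidth = 8 * 32 = 256 kHz
Guard bands = 7 gaps * 1 kHz = 7 kHz
Total = 256 + 7 = 263 kHz

263


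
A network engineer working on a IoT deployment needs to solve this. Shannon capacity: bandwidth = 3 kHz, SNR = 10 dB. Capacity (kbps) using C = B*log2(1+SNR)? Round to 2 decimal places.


Given: B = 3 kHz, SNR = 10 dB
SNR linear = 10^(10/10) = 10
1 + SNR = 11
log2(11) = 3.4594316186
C = 3 * 1000 * 3.4594316186 = 10378.2949 bps
C = 10.378295 kbps -> 10.38 kbps (2 dp)

10.38


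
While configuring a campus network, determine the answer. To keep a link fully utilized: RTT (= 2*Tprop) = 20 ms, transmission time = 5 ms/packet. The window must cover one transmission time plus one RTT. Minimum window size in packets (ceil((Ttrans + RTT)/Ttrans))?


Given: Ttrans = 5 ms, RTT = 20 ms (= 2 * Tprop, Tprop = 10 ms)
Time until first ACK returns = Ttrans + RTT = 5 + 20 = 25 ms
Need W * Ttrans >= Ttrans + RTT  ->  W >= (Ttrans + RTT) / Ttrans
(Ttrans + RTT) / Ttrans = 25 / 5 = 5
W_min = ceil(5) = 5

5


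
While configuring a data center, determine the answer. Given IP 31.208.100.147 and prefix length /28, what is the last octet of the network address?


Given: IP = 31.208.100.147, prefix = /28
Subnet mask = 255.255.255.240
Last octet of IP: 147
Last octet of mask: 240
Network last octet = 147 AND 240 = 144

144


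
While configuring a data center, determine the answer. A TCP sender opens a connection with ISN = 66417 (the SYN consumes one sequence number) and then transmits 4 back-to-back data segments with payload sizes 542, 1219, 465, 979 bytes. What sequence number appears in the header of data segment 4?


The SYN occupies sequence number ISN = 66417, so the first data byte is ISN + 1 = 66418.
SEQ of data segment i = (ISN + 1) + sum of payload sizes of segments 1..i-1.
Segment 1: SEQ = 66418, payload = 542 bytes
Segment 2: SEQ = 66960, payload = 1219 bytes
Segment 3: SEQ = 68179, payload = 465 bytes
Segment 4: SEQ = 68644, payload = 979 bytes
SEQ of segment 4 = 66418 + 542 + 1219 + 465 = 68644

68644


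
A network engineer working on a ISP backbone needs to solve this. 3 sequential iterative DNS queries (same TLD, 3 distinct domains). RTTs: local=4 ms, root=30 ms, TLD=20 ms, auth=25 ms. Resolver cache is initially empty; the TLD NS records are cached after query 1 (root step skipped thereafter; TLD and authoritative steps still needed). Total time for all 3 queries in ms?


Lookup 1 (cold cache): local + root + TLD + auth = 4 + 30 + 20 + 25 = 79 ms
Lookups 2..3 (TLD NS cached -> skip root; new domain -> still ask TLD and auth): local + TLD + auth = 4 + 20 + 25 = 49 ms each
Remaining 2 lookups: 2 * 49 = 98 ms
Total = 79 + 98 = 177 ms

177


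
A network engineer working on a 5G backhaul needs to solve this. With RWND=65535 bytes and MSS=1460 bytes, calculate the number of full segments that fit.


Given: RWND = 65535 bytes, MSS = 1460 bytes
Full segments = floor(RWND / MSS)
Full segments = floor(65535 / 1460)
Full segments = floor(44.887) = 44

44


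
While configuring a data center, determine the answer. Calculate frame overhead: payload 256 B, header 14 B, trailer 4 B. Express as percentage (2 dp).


Given: payload = 256 B, header = 14 B, trailer = 4 B
Overhead bytes = header + trailer = 14 + 4 = 18
Total frame = payload + overhead = 256 + 18 = 274
Overhead % = 18 / 274 * 100 = 6.5693% -> 6.57% (2 dp)

6.57


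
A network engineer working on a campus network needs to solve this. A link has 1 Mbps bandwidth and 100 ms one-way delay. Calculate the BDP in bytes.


Given: bandwidth = 1 Mbps, delay = 100 ms
BDP in bits = 1 * 10^6 * 100 / 1000
BDP in bits = 100000
BDP in bytes = 100000 / 8 = 12500

12500


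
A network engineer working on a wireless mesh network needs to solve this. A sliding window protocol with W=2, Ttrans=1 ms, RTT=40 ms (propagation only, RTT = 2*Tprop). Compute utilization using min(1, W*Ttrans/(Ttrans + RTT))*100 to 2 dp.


Given: W = 2, Ttrans = 1 ms, RTT = 40 ms (= 2 * Tprop, Tprop = 20 ms)
Cycle time = Ttrans + RTT = 1 + 40 = 41 ms (first packet sent until its ACK returns)
W * Ttrans = 2 * 1 = 2 ms of sending per cycle
W * Ttrans / (Ttrans + RTT) = 2 / 41 = 0.048780
U = min(1, 0.048780) = 0.048780
U% = 4.88%

4.88


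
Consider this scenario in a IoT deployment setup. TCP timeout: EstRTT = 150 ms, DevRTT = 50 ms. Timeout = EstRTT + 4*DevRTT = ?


Given: EstRTT = 150 ms, DevRTT = 50 ms
Timeout = EstRTT + 4 * DevRTT
4 * DevRTT = 4 * 50 = 200
Timeout = 150 + 200 = 350 ms

350


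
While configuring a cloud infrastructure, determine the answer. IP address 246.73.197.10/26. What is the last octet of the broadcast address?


Given: IP = 246.73.197.10, prefix = /26
Host bits = 32 - 26 = 6
Network last octet = 10 AND mask = 0
Host part size = 2^6 - 1 = 63
Broadcast last octet = 0 OR 63 = 63

63


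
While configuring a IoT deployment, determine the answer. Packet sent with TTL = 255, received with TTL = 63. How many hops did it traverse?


Given: initial TTL = 255, received TTL = 63
Hops = initial TTL - received TTL
Hops = 255 - 63 = 192

192


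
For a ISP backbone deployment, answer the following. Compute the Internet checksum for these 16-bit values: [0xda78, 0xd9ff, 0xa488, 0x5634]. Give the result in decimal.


Given words: [0xda78, 0xd9ff, 0xa488, 0x5634]
Step 1: Sum all words
Raw sum = 55928 + 55807 + 42120 + 22068 = 175923
Step 2: Fold carry: (44851 + 2) = 44853
One's complement = ~44853 & 0xFFFF = 20682

20682


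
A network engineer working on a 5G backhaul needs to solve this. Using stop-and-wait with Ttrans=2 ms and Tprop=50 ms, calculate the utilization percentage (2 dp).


Given: Ttrans = 2 ms, Tprop = 50 ms
RTT = 2 * Tprop = 2 * 50 = 100 ms
U = Ttrans / (Ttrans + RTT)
U = 2 / (2 + 100)
U = 2 / 102 = 0.019608
U% = 1.96%

1.96


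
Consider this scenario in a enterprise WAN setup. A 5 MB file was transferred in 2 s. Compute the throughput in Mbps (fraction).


Given: file = 5 MB, time = 2 s
File in Mb = 5 * 8 = 40 Mb
Throughput = 40 / 2 Mbps
Throughput = 20 Mbps

20


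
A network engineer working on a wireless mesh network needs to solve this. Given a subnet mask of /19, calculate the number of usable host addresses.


Given: subnet mask /19
Host bits = 32 - 19 = 13
Total addresses = 2^13 = 8192
Usable hosts = 8192 - 2 (network + broadcast) = 8190

8190


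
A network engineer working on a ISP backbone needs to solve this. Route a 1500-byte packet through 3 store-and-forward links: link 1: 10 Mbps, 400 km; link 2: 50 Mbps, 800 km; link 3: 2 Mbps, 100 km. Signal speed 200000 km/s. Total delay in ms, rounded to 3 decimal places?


Packet = 1500 bytes = 12000 bits. Store-and-forward: sum (t_trans + t_prop) per link.
Link 1: t_trans = 12000/(10*10^6) s = 1.2000 ms; t_prop = 400/200000 s = 2.0000 ms; subtotal = 3.2000 ms
Link 2: t_trans = 12000/(50*10^6) s = 0.2400 ms; t_prop = 800/200000 s = 4.0000 ms; subtotal = 4.2400 ms
Link 3: t_trans = 12000/(2*10^6) s = 6.0000 ms; t_prop = 100/200000 s = 0.5000 ms; subtotal = 6.5000 ms
End-to-end = 3.2000 + 4.2400 + 6.5000 = 13.9400 ms -> 13.940 ms (3 dp)

13.940


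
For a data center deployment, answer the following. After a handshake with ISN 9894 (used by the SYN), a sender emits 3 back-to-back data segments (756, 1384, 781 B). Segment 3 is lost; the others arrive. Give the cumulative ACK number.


SYN uses sequence number 9894; first data byte = ISN + 1 = 9895.
Segment 1: SEQ = 9895, len = 756 B, covers [9895, 10650]
Segment 2: SEQ = 10651, len = 1384 B, covers [10651, 12034]
Segment 3: SEQ = 12035, len = 781 B, covers [12035, 12815] [LOST]
In-order data received: bytes [9895, 12034] (segments 1..2).
Segment 3 missing -> gap begins at byte 12035.
Cumulative ACK = next expected in-order byte = 9895 + 756 + 1384 = 12035

12035


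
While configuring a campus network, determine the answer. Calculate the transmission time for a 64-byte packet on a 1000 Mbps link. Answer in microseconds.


Given: packet = 64 bytes, bandwidth = 1000 Mbps
Packet in bits = 64 * 8 = 512 bits
Bandwidth = 1000 * 10^6 = 1000000000 bps
Time = 512 / 1000000000 seconds
Time in us = 512 * 10^6 / 1000000000 = 0.512

0.512


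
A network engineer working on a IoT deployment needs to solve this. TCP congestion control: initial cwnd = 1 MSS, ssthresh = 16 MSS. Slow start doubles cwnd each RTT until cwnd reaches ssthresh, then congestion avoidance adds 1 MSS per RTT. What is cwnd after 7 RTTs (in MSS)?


RTT 0: cwnd = 1 MSS (initial)
RTT 1: cwnd = 2 MSS (slow start, doubled)
RTT 2: cwnd = 4 MSS (slow start, doubled)
RTT 3: cwnd = 8 MSS (slow start, doubled)
RTT 4: cwnd = 16 MSS (slow start, doubled)
RTT 5: cwnd = 17 MSS (congestion avoidance, +1)
RTT 6: cwnd = 18 MSS (congestion avoidance, +1)
RTT 7: cwnd = 19 MSS (congestion avoidance, +1)

19


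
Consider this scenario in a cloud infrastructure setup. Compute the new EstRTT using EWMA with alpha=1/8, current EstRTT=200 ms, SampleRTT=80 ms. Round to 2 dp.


Given: EstRTT = 200 ms, SampleRTT = 80 ms, alpha = 1/8
New EstRTT = (1 - alpha) * EstRTT + alpha * SampleRTT
(7/8) * 200 = 175
(1/8) * 80 = 10
New EstRTT = 175 + 10 = 185 ms -> 185.00 ms (2 dp)

185.00


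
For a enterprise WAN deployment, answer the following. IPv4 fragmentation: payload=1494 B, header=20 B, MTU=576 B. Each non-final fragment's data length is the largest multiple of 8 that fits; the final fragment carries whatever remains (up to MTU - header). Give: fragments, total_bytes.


Max data per non-final fragment = floor((MTU - header)/8)*8 = floor((576 - 20)/8)*8 = floor(556/8)*8 = 552 B
Final fragment needs no 8-byte alignment: it can carry up to MTU - header = 556 B
Non-final fragments needed = ceil((payload - 556) / 552) = ceil(938/552) = ceil(1.6993) = 2
Number of fragments = 2 + 1 = 3
Fragment sizes (data): 2 * 552 B + 390 B (last, 390 <= 556 OK)
Total bytes sent = payload + n_frags * header = 1494 + 3*20 = 1494 + 60 = 1554 B

3, 1554


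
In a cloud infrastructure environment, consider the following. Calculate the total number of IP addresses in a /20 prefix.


Given: CIDR prefix /20
Host bits = 32 - 20 = 12
Total addresses = 2^12 = 4096

4096


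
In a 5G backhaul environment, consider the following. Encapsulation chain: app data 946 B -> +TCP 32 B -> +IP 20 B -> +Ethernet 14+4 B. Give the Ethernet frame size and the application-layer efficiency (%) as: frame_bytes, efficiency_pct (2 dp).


TCP segment = 946 + 32 = 978 B
IP packet = 978 + 20 = 998 B
Ethernet frame = 998 + 14 + 4 = 1016 B
Efficiency = app / frame = 946 / 1016 = 0.931102 = 93.1102% -> 93.11% (2 dp)

1016, 93.11


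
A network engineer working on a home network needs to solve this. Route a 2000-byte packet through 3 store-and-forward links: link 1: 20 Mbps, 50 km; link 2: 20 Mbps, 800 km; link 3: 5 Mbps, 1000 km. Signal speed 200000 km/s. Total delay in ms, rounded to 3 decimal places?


Packet = 2000 bytes = 16000 bits. Store-and-forward: sum (t_trans + t_prop) per link.
Link 1: t_trans = 16000/(20*10^6) s = 0.8000 ms; t_prop = 50/200000 s = 0.2500 ms; subtotal = 1.0500 ms
Link 2: t_trans = 16000/(20*10^6) s = 0.8000 ms; t_prop = 800/200000 s = 4.0000 ms; subtotal = 4.8000 ms
Link 3: t_trans = 16000/(5*10^6) s = 3.2000 ms; t_prop = 1000/200000 s = 5.0000 ms; subtotal = 8.2000 ms
End-to-end = 1.0500 + 4.8000 + 8.2000 = 14.0500 ms -> 14.050 ms (3 dp)

14.050


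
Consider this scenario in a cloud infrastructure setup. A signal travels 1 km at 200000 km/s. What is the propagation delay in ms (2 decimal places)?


Given: distance = 1 km, speed = 200000 km/s
Delay = distance / speed = 1 / 200000 seconds
Delay in ms = 1 * 1000 / 200000
Delay = 0.0050 ms
Rounded to 2 dp = 0.01 ms

0.01


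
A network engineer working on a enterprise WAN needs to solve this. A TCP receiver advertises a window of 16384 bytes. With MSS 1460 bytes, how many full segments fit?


Given: RWND = 16384 bytes, MSS = 1460 bytes
Full segments = floor(RWND / MSS)
Full segments = floor(16384 / 1460)
Full segments = floor(11.2219) = 11

11


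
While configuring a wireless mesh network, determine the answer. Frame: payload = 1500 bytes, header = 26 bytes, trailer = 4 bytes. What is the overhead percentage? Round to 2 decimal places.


Given: payload = 1500 B, header = 26 B, trailer = 4 B
Overhead bytes = header + trailer = 26 + 4 = 30
Total frame = payload + overhead = 1500 + 30 = 1530
Overhead % = 30 / 1530 * 100 = 1.9608% -> 1.96% (2 dp)

1.96


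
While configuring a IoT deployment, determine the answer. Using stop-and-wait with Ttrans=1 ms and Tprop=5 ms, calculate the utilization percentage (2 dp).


Given: Ttrans = 1 ms, Tprop = 5 ms
RTT = 2 * Tprop = 2 * 5 = 10 ms
U = Ttrans / (Ttrans + RTT)
U = 1 / (1 + 10)
U = 1 / 11 = 0.090909
U% = 9.09%

9.09


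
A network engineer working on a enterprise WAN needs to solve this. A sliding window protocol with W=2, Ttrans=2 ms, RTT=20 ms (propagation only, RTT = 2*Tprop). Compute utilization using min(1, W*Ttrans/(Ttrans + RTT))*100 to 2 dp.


Given: W = 2, Ttrans = 2 ms, RTT = 20 ms (= 2 * Tprop, Tprop = 10 ms)
Cycle time = Ttrans + RTT = 2 + 20 = 22 ms (first packet sent until its ACK returns)
W * Ttrans = 2 * 2 = 4 ms of sending per cycle
W * Ttrans / (Ttrans + RTT) = 4 / 22 = 0.181818
U = min(1, 0.181818) = 0.181818
U% = 18.18%

18.18


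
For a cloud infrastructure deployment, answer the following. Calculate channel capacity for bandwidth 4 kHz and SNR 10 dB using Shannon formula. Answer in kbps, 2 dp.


Given: B = 4 kHz, SNR = 10 dB
SNR linear = 10^(10/10) = 10
1 + SNR = 11
log2(11) = 3.4594316186
C = 4 * 1000 * 3.4594316186 = 13837.7265 bps
C = 13.837726 kbps -> 13.84 kbps (2 dp)

13.84


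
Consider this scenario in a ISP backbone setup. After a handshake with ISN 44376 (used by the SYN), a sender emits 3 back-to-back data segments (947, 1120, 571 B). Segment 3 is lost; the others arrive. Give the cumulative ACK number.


SYN uses sequence number 44376; first data byte = ISN + 1 = 44377.
Segment 1: SEQ = 44377, len = 947 B, covers [44377, 45323]
Segment 2: SEQ = 45324, len = 1120 B, covers [45324, 46443]
Segment 3: SEQ = 46444, len = 571 B, covers [46444, 47014] [LOST]
In-order data received: bytes [44377, 46443] (segments 1..2).
Segment 3 missing -> gap begins at byte 46444.
Cumulative ACK = next expected in-order byte = 44377 + 947 + 1120 = 46444

46444


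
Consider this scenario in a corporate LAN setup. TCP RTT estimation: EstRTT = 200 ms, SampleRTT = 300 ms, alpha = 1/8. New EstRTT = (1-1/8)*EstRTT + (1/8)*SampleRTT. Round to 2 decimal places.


Given: EstRTT = 200 ms, SampleRTT = 300 ms, alpha = 1/8
New EstRTT = (1 - alpha) * EstRTT + alpha * SampleRTT
(7/8) * 200 = 175
(1/8) * 300 = 37.5
New EstRTT = 175 + 37.5 = 212.5 ms -> 212.50 ms (2 dp)

212.50


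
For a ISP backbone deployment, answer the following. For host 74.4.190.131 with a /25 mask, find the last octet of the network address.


Given: IP = 74.4.190.131, prefix = /25
Subnet mask = 255.255.255.128
Last octet of IP: 131
Last octet of mask: 128
Network last octet = 131 AND 128 = 128

128


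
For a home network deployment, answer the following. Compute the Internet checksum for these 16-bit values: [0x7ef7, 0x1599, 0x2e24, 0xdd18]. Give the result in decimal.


Given words: [0x7ef7, 0x1599, 0x2e24, 0xdd18]
Step 1: Sum all words
Raw sum = 32503 + 5529 + 11812 + 56600 = 106444
Step 2: Fold carry: (40908 + 1) = 40909
One's complement = ~40909 & 0xFFFF = 24626

24626


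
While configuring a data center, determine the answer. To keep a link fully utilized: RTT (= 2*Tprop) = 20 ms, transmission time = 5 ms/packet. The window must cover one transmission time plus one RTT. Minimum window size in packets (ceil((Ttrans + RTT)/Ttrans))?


Given: Ttrans = 5 ms, RTT = 20 ms (= 2 * Tprop, Tprop = 10 ms)
Time until first ACK returns = Ttrans + RTT = 5 + 20 = 25 ms
Need W * Ttrans >= Ttrans + RTT  ->  W >= (Ttrans + RTT) / Ttrans
(Ttrans + RTT) / Ttrans = 25 / 5 = 5
W_min = ceil(5) = 5

5


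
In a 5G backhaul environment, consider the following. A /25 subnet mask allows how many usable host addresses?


Given: subnet mask /25
Host bits = 32 - 25 = 7
Total addresses = 2^7 = 128
Usable hosts = 128 - 2 (network + broadcast) = 126

126


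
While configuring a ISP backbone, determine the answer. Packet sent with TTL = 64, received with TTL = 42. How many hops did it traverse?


Given: initial TTL = 64, received TTL = 42
Hops = initial TTL - received TTL
Hops = 64 - 42 = 22

22


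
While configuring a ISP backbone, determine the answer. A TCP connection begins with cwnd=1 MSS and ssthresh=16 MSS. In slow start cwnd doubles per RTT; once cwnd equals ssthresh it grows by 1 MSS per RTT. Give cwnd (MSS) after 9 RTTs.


RTT 0: cwnd = 1 MSS (initial)
RTT 1: cwnd = 2 MSS (slow start, doubled)
RTT 2: cwnd = 4 MSS (slow start, doubled)
RTT 3: cwnd = 8 MSS (slow start, doubled)
RTT 4: cwnd = 16 MSS (slow start, doubled)
RTT 5: cwnd = 17 MSS (congestion avoidance, +1)
RTT 6: cwnd = 18 MSS (congestion avoidance, +1)
RTT 7: cwnd = 19 MSS (congestion avoidance, +1)
RTT 8: cwnd = 20 MSS (congestion avoidance, +1)
RTT 9: cwnd = 21 MSS (congestion avoidance, +1)

21


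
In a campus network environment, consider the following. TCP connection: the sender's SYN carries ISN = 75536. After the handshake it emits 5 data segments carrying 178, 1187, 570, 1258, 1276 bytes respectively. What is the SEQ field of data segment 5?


The SYN occupies sequence number ISN = 75536, so the first data byte is ISN + 1 = 75537.
SEQ of data segment i = (ISN + 1) + sum of payload sizes of segments 1..i-1.
Segment 1: SEQ = 75537, payload = 178 bytes
Segment 2: SEQ = 75715, payload = 1187 bytes
Segment 3: SEQ = 76902, payload = 570 bytes
Segment 4: SEQ = 77472, payload = 1258 bytes
Segment 5: SEQ = 78730, payload = 1276 bytes
SEQ of segment 5 = 75537 + 178 + 1187 + 570 + 1258 = 78730

78730


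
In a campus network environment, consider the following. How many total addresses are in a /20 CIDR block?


Given: CIDR prefix /20
Host bits = 32 - 20 = 12
Total addresses = 2^12 = 4096

4096


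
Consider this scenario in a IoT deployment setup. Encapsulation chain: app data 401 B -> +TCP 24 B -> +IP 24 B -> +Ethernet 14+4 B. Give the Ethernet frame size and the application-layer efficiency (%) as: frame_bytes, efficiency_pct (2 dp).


TCP segment = 401 + 24 = 425 B
IP packet = 425 + 24 = 449 B
Ethernet frame = 449 + 14 + 4 = 467 B
Efficiency = app / frame = 401 / 467 = 0.858672 = 85.8672% -> 85.87% (2 dp)

467, 85.87


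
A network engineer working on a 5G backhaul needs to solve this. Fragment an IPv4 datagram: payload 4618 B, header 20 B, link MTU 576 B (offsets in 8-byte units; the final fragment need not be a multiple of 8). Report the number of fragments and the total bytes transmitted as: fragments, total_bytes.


Max data per non-final fragment = floor((MTU - header)/8)*8 = floor((576 - 20)/8)*8 = floor(556/8)*8 = 552 B
Final fragment needs no 8-byte alignment: it can carry up to MTU - header = 556 B
Non-final fragments needed = ceil((payload - 556) / 552) = ceil(4062/552) = ceil(7.3587) = 8
Number of fragments = 8 + 1 = 9
Fragment sizes (data): 8 * 552 B + 202 B (last, 202 <= 556 OK)
Total bytes sent = payload + n_frags * header = 4618 + 9*20 = 4618 + 180 = 4798 B

9, 4798
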